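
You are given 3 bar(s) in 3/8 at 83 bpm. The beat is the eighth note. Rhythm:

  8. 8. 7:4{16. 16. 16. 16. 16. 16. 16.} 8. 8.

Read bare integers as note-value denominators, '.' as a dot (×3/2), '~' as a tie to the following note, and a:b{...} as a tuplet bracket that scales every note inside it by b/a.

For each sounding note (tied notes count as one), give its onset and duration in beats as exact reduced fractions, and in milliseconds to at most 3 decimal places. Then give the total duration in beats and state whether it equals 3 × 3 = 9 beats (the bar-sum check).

1) 0.0ms=0b +1084.337ms=3/2b
2) 1084.337ms=3/2b +1084.337ms=3/2b
3) 2168.675ms=3b +309.811ms=3/7b
4) 2478.485ms=24/7b +309.811ms=3/7b
5) 2788.296ms=27/7b +309.811ms=3/7b
6) 3098.107ms=30/7b +309.811ms=3/7b
7) 3407.917ms=33/7b +309.811ms=3/7b
8) 3717.728ms=36/7b +309.811ms=3/7b
9) 4027.539ms=39/7b +309.811ms=3/7b
10) 4337.349ms=6b +1084.337ms=3/2b
11) 5421.687ms=15/2b +1084.337ms=3/2b
Σ=9b of 9 (83bpm 3/8) — PASS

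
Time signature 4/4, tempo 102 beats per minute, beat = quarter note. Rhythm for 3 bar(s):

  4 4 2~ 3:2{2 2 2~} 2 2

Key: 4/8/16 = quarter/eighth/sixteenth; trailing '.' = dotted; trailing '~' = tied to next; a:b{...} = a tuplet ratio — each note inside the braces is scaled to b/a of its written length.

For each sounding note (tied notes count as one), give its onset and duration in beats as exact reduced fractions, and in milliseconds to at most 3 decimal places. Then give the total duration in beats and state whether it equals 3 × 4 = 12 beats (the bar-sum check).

1) 0.0ms=0b +588.235ms=1b
2) 588.235ms=1b +588.235ms=1b
3) 1176.471ms=2b +1960.784ms=10/3b
4) 3137.255ms=16/3b +784.314ms=4/3b
5) 3921.569ms=20/3b +1960.784ms=10/3b
6) 5882.353ms=10b +1176.471ms=2b
Σ=12b of 12 (102bpm 4/4) — PASS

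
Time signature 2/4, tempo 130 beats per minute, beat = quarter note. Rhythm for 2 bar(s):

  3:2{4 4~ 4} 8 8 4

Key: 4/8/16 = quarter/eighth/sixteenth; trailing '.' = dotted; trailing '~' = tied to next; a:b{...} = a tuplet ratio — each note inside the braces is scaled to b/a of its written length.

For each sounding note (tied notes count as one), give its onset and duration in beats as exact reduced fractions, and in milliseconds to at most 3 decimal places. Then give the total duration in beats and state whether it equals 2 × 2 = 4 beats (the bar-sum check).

1) 0.0ms=0b +307.692ms=2/3b
2) 307.692ms=2/3b +615.385ms=4/3b
3) 923.077ms=2b +230.769ms=1/2b
4) 1153.846ms=5/2b +230.769ms=1/2b
5) 1384.615ms=3b +461.538ms=1b
Σ=4b of 4 (130bpm 2/4) — PASS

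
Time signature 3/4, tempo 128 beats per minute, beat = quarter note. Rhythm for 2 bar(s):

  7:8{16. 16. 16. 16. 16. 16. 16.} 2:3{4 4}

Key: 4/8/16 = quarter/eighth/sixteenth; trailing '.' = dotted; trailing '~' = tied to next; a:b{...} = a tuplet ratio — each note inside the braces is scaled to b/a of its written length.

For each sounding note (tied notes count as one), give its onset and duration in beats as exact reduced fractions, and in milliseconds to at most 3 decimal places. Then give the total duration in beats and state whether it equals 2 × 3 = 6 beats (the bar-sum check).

1) 0.0ms=0b +200.893ms=3/7b
2) 200.893ms=3/7b +200.893ms=3/7b
3) 401.786ms=6/7b +200.893ms=3/7b
4) 602.679ms=9/7b +200.893ms=3/7b
5) 803.571ms=12/7b +200.893ms=3/7b
6) 1004.464ms=15/7b +200.893ms=3/7b
7) 1205.357ms=18/7b +200.893ms=3/7b
8) 1406.25ms=3b +703.125ms=3/2b
9) 2109.375ms=9/2b +703.125ms=3/2b
Σ=6b of 6 (128bpm 3/4) — PASS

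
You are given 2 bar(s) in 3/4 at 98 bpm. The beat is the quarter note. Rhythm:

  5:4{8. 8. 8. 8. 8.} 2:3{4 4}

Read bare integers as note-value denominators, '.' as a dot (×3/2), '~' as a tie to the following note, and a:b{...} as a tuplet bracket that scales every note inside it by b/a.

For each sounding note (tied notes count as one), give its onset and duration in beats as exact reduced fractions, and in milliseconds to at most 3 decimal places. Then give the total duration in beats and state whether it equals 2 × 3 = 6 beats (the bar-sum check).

1) 0.0ms=0b +367.347ms=3/5b
2) 367.347ms=3/5b +367.347ms=3/5b
3) 734.694ms=6/5b +367.347ms=3/5b
4) 1102.041ms=9/5b +367.347ms=3/5b
5) 1469.388ms=12/5b +367.347ms=3/5b
6) 1836.735ms=3b +918.367ms=3/2b
7) 2755.102ms=9/2b +918.367ms=3/2b
Σ=6b of 6 (98bpm 3/4) — PASS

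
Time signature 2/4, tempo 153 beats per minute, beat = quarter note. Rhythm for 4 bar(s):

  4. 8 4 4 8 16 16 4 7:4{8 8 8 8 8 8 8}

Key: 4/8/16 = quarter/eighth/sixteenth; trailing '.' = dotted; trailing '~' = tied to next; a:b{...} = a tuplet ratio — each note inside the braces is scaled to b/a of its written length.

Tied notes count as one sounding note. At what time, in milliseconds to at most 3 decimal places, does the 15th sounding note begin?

note 15 onset = 54/7b = 3025.21ms

1. 0.0ms @ 0 + 588.235ms (3/2)
2. 588.235ms @ 3/2 + 196.078ms (1/2)
3. 784.314ms @ 2 + 392.157ms (1)
4. 1176.471ms @ 3 + 392.157ms (1)
5. 1568.627ms @ 4 + 196.078ms (1/2)
6. 1764.706ms @ 9/2 + 98.039ms (1/4)
7. 1862.745ms @ 19/4 + 98.039ms (1/4)
8. 1960.784ms @ 5 + 392.157ms (1)
9. 2352.941ms @ 6 + 112.045ms (2/7)
10. 2464.986ms @ 44/7 + 112.045ms (2/7)
11. 2577.031ms @ 46/7 + 112.045ms (2/7)
12. 2689.076ms @ 48/7 + 112.045ms (2/7)
13. 2801.12ms @ 50/7 + 112.045ms (2/7)
14. 2913.165ms @ 52/7 + 112.045ms (2/7)
15. 3025.21ms @ 54/7 + 112.045ms (2/7)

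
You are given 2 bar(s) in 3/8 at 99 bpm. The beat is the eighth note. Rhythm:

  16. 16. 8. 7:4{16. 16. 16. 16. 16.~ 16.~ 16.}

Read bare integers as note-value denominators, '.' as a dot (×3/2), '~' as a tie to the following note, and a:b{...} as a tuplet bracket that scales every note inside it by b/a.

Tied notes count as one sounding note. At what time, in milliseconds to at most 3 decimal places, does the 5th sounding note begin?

note 5 onset = 24/7b = 2077.922ms

1. 0.0ms @ 0 + 454.545ms (3/4)
2. 454.545ms @ 3/4 + 454.545ms (3/4)
3. 909.091ms @ 3/2 + 909.091ms (3/2)
4. 1818.182ms @ 3 + 259.74ms (3/7)
5. 2077.922ms @ 24/7 + 259.74ms (3/7)
6. 2337.662ms @ 27/7 + 259.74ms (3/7)
7. 2597.403ms @ 30/7 + 259.74ms (3/7)
8. 2857.143ms @ 33/7 + 779.221ms (9/7)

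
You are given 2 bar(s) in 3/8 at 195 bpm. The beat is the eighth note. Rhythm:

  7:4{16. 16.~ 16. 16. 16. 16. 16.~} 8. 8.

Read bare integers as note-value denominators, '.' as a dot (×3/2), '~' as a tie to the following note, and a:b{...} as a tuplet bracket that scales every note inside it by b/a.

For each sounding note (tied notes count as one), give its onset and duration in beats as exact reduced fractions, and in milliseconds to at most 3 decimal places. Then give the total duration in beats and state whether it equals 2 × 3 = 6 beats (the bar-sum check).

1) 0.0ms=0b +131.868ms=3/7b
2) 131.868ms=3/7b +263.736ms=6/7b
3) 395.604ms=9/7b +131.868ms=3/7b
4) 527.473ms=12/7b +131.868ms=3/7b
5) 659.341ms=15/7b +131.868ms=3/7b
6) 791.209ms=18/7b +593.407ms=27/14b
7) 1384.615ms=9/2b +461.538ms=3/2b
Σ=6b of 6 (195bpm 3/8) — PASS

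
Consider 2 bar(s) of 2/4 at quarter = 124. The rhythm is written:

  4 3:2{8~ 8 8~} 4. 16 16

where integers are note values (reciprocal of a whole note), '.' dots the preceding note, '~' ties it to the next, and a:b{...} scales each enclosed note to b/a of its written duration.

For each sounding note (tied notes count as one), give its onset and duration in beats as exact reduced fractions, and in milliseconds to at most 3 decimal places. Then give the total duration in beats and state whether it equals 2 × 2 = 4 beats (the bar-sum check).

1) 0.0ms=0b +483.871ms=1b
2) 483.871ms=1b +322.581ms=2/3b
3) 806.452ms=5/3b +887.097ms=11/6b
4) 1693.548ms=7/2b +120.968ms=1/4b
5) 1814.516ms=15/4b +120.968ms=1/4b
Σ=4b of 4 (124bpm 2/4) — PASS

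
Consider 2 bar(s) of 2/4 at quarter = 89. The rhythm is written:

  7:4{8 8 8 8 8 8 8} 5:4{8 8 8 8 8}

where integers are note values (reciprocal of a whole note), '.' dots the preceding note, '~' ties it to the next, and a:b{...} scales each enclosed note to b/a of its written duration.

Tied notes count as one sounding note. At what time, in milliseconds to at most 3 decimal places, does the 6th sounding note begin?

1. 0.0ms @ 0 + 192.616ms (2/7)
2. 192.616ms @ 2/7 + 192.616ms (2/7)
3. 385.233ms @ 4/7 + 192.616ms (2/7)
4. 577.849ms @ 6/7 + 192.616ms (2/7)
5. 770.465ms @ 8/7 + 192.616ms (2/7)
6. 963.082ms @ 10/7 + 192.616ms (2/7)
7. 1155.698ms @ 12/7 + 192.616ms (2/7)
8. 1348.315ms @ 2 + 269.663ms (2/5)
9. 1617.978ms @ 12/5 + 269.663ms (2/5)
10. 1887.64ms @ 14/5 + 269.663ms (2/5)
11. 2157.303ms @ 16/5 + 269.663ms (2/5)
12. 2426.966ms @ 18/5 + 269.663ms (2/5)

note 6 onset = 10/7b = 963.082ms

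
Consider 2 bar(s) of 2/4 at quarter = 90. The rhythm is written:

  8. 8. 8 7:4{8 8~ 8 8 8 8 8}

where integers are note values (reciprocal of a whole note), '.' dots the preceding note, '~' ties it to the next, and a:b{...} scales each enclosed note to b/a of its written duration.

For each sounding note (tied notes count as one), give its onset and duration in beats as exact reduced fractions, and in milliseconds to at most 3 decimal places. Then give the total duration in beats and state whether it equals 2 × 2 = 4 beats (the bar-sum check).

1) 0.0ms=0b +500.0ms=3/4b
2) 500.0ms=3/4b +500.0ms=3/4b
3) 1000.0ms=3/2b +333.333ms=1/2b
4) 1333.333ms=2b +190.476ms=2/7b
5) 1523.81ms=16/7b +380.952ms=4/7b
6) 1904.762ms=20/7b +190.476ms=2/7b
7) 2095.238ms=22/7b +190.476ms=2/7b
8) 2285.714ms=24/7b +190.476ms=2/7b
9) 2476.19ms=26/7b +190.476ms=2/7b
Σ=4b of 4 (90bpm 2/4) — PASS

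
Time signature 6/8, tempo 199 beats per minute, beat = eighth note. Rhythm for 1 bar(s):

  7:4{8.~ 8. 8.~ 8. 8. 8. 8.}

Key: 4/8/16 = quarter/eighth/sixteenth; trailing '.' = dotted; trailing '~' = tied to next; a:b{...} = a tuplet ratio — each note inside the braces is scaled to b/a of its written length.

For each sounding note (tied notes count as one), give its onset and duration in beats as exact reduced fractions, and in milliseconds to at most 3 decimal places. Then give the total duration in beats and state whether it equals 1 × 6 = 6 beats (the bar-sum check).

1) 0.0ms=0b +516.87ms=12/7b
2) 516.87ms=12/7b +516.87ms=12/7b
3) 1033.74ms=24/7b +258.435ms=6/7b
4) 1292.175ms=30/7b +258.435ms=6/7b
5) 1550.61ms=36/7b +258.435ms=6/7b
Σ=6b of 6 (199bpm 6/8) — PASS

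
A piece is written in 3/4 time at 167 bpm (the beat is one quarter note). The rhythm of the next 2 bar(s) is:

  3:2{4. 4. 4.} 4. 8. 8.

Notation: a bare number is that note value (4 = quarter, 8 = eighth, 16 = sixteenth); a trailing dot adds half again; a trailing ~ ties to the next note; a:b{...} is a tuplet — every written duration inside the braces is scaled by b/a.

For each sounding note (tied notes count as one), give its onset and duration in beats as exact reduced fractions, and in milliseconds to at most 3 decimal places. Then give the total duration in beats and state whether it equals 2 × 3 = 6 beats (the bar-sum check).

1) 0.0ms=0b +359.281ms=1b
2) 359.281ms=1b +359.281ms=1b
3) 718.563ms=2b +359.281ms=1b
4) 1077.844ms=3b +538.922ms=3/2b
5) 1616.766ms=9/2b +269.461ms=3/4b
6) 1886.228ms=21/4b +269.461ms=3/4b
Σ=6b of 6 (167bpm 3/4) — PASS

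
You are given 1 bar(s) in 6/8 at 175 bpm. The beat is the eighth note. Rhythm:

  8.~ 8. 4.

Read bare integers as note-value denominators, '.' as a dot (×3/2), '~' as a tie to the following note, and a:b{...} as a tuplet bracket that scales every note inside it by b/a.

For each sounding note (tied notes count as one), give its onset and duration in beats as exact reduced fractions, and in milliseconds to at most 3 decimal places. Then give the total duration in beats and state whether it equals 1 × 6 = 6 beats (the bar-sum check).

1) 0.0ms=0b +1028.571ms=3b
2) 1028.571ms=3b +1028.571ms=3b
Σ=6b of 6 (175bpm 6/8) — PASS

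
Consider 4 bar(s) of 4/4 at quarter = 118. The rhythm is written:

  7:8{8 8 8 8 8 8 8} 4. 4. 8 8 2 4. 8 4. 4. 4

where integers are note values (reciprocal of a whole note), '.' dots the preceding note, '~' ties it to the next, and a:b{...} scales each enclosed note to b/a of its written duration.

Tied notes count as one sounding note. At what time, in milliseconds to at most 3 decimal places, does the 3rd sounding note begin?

1. 0.0ms @ 0 + 290.557ms (4/7)
2. 290.557ms @ 4/7 + 290.557ms (4/7)
3. 581.114ms @ 8/7 + 290.557ms (4/7)
4. 871.671ms @ 12/7 + 290.557ms (4/7)
5. 1162.228ms @ 16/7 + 290.557ms (4/7)
6. 1452.785ms @ 20/7 + 290.557ms (4/7)
7. 1743.341ms @ 24/7 + 290.557ms (4/7)
8. 2033.898ms @ 4 + 762.712ms (3/2)
9. 2796.61ms @ 11/2 + 762.712ms (3/2)
10. 3559.322ms @ 7 + 254.237ms (1/2)
11. 3813.559ms @ 15/2 + 254.237ms (1/2)
12. 4067.797ms @ 8 + 1016.949ms (2)
13. 5084.746ms @ 10 + 762.712ms (3/2)
14. 5847.458ms @ 23/2 + 254.237ms (1/2)
15. 6101.695ms @ 12 + 762.712ms (3/2)
16. 6864.407ms @ 27/2 + 762.712ms (3/2)
17. 7627.119ms @ 15 + 508.475ms (1)

note 3 onset = 8/7b = 581.114ms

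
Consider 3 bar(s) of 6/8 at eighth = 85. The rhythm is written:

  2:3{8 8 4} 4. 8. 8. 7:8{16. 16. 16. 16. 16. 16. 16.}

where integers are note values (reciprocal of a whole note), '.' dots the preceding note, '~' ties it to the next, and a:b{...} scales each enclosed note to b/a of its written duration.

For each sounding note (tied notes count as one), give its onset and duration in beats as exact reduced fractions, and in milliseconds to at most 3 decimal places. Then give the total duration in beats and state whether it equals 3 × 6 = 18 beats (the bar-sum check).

1) 0.0ms=0b +1058.824ms=3/2b
2) 1058.824ms=3/2b +1058.824ms=3/2b
3) 2117.647ms=3b +2117.647ms=3b
4) 4235.294ms=6b +2117.647ms=3b
5) 6352.941ms=9b +1058.824ms=3/2b
6) 7411.765ms=21/2b +1058.824ms=3/2b
7) 8470.588ms=12b +605.042ms=6/7b
8) 9075.63ms=90/7b +605.042ms=6/7b
9) 9680.672ms=96/7b +605.042ms=6/7b
10) 10285.714ms=102/7b +605.042ms=6/7b
11) 10890.756ms=108/7b +605.042ms=6/7b
12) 11495.798ms=114/7b +605.042ms=6/7b
13) 12100.84ms=120/7b +605.042ms=6/7b
Σ=18b of 18 (85bpm 6/8) — PASS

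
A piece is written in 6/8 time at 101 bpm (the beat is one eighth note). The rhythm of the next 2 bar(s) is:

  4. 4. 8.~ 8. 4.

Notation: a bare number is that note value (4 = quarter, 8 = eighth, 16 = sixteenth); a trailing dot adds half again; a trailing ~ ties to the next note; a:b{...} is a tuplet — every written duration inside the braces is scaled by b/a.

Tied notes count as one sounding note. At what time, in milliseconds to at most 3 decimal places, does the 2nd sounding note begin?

note 2 onset = 3b = 1782.178ms

1. 0.0ms @ 0 + 1782.178ms (3)
2. 1782.178ms @ 3 + 1782.178ms (3)
3. 3564.356ms @ 6 + 1782.178ms (3)
4. 5346.535ms @ 9 + 1782.178ms (3)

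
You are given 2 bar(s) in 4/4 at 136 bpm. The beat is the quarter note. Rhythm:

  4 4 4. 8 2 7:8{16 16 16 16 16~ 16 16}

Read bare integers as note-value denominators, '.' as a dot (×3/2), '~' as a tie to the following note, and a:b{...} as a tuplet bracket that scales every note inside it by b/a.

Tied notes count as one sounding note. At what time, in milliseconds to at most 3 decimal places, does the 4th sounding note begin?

1. 0.0ms @ 0 + 441.176ms (1)
2. 441.176ms @ 1 + 441.176ms (1)
3. 882.353ms @ 2 + 661.765ms (3/2)
4. 1544.118ms @ 7/2 + 220.588ms (1/2)
5. 1764.706ms @ 4 + 882.353ms (2)
6. 2647.059ms @ 6 + 126.05ms (2/7)
7. 2773.109ms @ 44/7 + 126.05ms (2/7)
8. 2899.16ms @ 46/7 + 126.05ms (2/7)
9. 3025.21ms @ 48/7 + 126.05ms (2/7)
10. 3151.261ms @ 50/7 + 252.101ms (4/7)
11. 3403.361ms @ 54/7 + 126.05ms (2/7)

note 4 onset = 7/2b = 1544.118ms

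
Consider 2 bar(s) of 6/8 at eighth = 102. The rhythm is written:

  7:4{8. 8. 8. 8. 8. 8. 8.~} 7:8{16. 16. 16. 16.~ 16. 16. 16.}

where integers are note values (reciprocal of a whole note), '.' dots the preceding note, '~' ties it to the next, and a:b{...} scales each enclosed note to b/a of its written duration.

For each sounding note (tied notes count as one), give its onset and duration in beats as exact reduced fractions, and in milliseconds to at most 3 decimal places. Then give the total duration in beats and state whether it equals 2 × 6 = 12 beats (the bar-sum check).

1) 0.0ms=0b +504.202ms=6/7b
2) 504.202ms=6/7b +504.202ms=6/7b
3) 1008.403ms=12/7b +504.202ms=6/7b
4) 1512.605ms=18/7b +504.202ms=6/7b
5) 2016.807ms=24/7b +504.202ms=6/7b
6) 2521.008ms=30/7b +504.202ms=6/7b
7) 3025.21ms=36/7b +1008.403ms=12/7b
8) 4033.613ms=48/7b +504.202ms=6/7b
9) 4537.815ms=54/7b +504.202ms=6/7b
10) 5042.017ms=60/7b +1008.403ms=12/7b
11) 6050.42ms=72/7b +504.202ms=6/7b
12) 6554.622ms=78/7b +504.202ms=6/7b
Σ=12b of 12 (102bpm 6/8) — PASS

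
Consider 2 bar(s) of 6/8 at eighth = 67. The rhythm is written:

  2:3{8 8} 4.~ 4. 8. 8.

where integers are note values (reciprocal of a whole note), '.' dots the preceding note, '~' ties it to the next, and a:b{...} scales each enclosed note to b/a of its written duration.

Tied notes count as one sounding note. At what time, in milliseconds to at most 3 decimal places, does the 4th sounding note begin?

note 4 onset = 9b = 8059.701ms

1. 0.0ms @ 0 + 1343.284ms (3/2)
2. 1343.284ms @ 3/2 + 1343.284ms (3/2)
3. 2686.567ms @ 3 + 5373.134ms (6)
4. 8059.701ms @ 9 + 1343.284ms (3/2)
5. 9402.985ms @ 21/2 + 1343.284ms (3/2)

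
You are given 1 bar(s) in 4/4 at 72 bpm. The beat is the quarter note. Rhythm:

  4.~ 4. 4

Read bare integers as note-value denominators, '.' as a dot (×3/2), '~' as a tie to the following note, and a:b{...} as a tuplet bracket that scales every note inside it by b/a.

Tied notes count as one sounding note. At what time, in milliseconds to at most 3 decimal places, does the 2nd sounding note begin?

note 2 onset = 3b = 2500.0ms

1. 0.0ms @ 0 + 2500.0ms (3)
2. 2500.0ms @ 3 + 833.333ms (1)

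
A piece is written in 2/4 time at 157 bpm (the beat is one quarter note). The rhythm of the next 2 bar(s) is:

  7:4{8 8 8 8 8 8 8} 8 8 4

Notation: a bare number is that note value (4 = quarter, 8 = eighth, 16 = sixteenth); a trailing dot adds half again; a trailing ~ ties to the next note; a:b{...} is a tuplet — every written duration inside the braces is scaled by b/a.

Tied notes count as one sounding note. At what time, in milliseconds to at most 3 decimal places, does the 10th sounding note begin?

note 10 onset = 3b = 1146.497ms

1. 0.0ms @ 0 + 109.19ms (2/7)
2. 109.19ms @ 2/7 + 109.19ms (2/7)
3. 218.38ms @ 4/7 + 109.19ms (2/7)
4. 327.571ms @ 6/7 + 109.19ms (2/7)
5. 436.761ms @ 8/7 + 109.19ms (2/7)
6. 545.951ms @ 10/7 + 109.19ms (2/7)
7. 655.141ms @ 12/7 + 109.19ms (2/7)
8. 764.331ms @ 2 + 191.083ms (1/2)
9. 955.414ms @ 5/2 + 191.083ms (1/2)
10. 1146.497ms @ 3 + 382.166ms (1)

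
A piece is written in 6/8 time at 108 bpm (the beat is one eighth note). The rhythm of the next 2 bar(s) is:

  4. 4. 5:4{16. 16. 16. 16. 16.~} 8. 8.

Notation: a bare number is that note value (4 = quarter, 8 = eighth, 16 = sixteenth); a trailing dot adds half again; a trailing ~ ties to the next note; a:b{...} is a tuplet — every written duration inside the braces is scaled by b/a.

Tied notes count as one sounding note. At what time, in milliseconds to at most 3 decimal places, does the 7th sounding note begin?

1. 0.0ms @ 0 + 1666.667ms (3)
2. 1666.667ms @ 3 + 1666.667ms (3)
3. 3333.333ms @ 6 + 333.333ms (3/5)
4. 3666.667ms @ 33/5 + 333.333ms (3/5)
5. 4000.0ms @ 36/5 + 333.333ms (3/5)
6. 4333.333ms @ 39/5 + 333.333ms (3/5)
7. 4666.667ms @ 42/5 + 1166.667ms (21/10)
8. 5833.333ms @ 21/2 + 833.333ms (3/2)

note 7 onset = 42/5b = 4666.667ms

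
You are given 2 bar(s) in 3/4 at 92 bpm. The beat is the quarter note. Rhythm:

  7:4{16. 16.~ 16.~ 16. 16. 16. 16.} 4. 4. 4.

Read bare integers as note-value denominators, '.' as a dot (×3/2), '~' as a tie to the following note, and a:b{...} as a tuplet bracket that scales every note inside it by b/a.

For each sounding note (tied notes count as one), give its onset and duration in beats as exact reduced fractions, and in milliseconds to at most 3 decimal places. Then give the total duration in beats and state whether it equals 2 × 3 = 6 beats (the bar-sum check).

1) 0.0ms=0b +139.752ms=3/14b
2) 139.752ms=3/14b +419.255ms=9/14b
3) 559.006ms=6/7b +139.752ms=3/14b
4) 698.758ms=15/14b +139.752ms=3/14b
5) 838.509ms=9/7b +139.752ms=3/14b
6) 978.261ms=3/2b +978.261ms=3/2b
7) 1956.522ms=3b +978.261ms=3/2b
8) 2934.783ms=9/2b +978.261ms=3/2b
Σ=6b of 6 (92bpm 3/4) — PASS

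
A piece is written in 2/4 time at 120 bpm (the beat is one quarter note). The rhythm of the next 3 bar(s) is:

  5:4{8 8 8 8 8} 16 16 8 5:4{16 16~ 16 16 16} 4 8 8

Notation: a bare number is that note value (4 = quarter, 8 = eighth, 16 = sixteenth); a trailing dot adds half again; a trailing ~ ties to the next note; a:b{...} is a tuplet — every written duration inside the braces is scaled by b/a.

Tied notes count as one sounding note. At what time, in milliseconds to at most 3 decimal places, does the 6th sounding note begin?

note 6 onset = 2b = 1000.0ms

1. 0.0ms @ 0 + 200.0ms (2/5)
2. 200.0ms @ 2/5 + 200.0ms (2/5)
3. 400.0ms @ 4/5 + 200.0ms (2/5)
4. 600.0ms @ 6/5 + 200.0ms (2/5)
5. 800.0ms @ 8/5 + 200.0ms (2/5)
6. 1000.0ms @ 2 + 125.0ms (1/4)
7. 1125.0ms @ 9/4 + 125.0ms (1/4)
8. 1250.0ms @ 5/2 + 250.0ms (1/2)
9. 1500.0ms @ 3 + 100.0ms (1/5)
10. 1600.0ms @ 16/5 + 200.0ms (2/5)
11. 1800.0ms @ 18/5 + 100.0ms (1/5)
12. 1900.0ms @ 19/5 + 100.0ms (1/5)
13. 2000.0ms @ 4 + 500.0ms (1)
14. 2500.0ms @ 5 + 250.0ms (1/2)
15. 2750.0ms @ 11/2 + 250.0ms (1/2)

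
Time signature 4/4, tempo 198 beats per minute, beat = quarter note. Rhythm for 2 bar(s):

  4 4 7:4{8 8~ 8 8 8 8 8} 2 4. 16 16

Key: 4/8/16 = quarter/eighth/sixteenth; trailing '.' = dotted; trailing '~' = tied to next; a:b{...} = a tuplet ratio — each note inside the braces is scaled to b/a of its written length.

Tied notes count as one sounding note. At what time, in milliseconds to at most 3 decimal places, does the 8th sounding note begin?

1. 0.0ms @ 0 + 303.03ms (1)
2. 303.03ms @ 1 + 303.03ms (1)
3. 606.061ms @ 2 + 86.58ms (2/7)
4. 692.641ms @ 16/7 + 173.16ms (4/7)
5. 865.801ms @ 20/7 + 86.58ms (2/7)
6. 952.381ms @ 22/7 + 86.58ms (2/7)
7. 1038.961ms @ 24/7 + 86.58ms (2/7)
8. 1125.541ms @ 26/7 + 86.58ms (2/7)
9. 1212.121ms @ 4 + 606.061ms (2)
10. 1818.182ms @ 6 + 454.545ms (3/2)
11. 2272.727ms @ 15/2 + 75.758ms (1/4)
12. 2348.485ms @ 31/4 + 75.758ms (1/4)

note 8 onset = 26/7b = 1125.541ms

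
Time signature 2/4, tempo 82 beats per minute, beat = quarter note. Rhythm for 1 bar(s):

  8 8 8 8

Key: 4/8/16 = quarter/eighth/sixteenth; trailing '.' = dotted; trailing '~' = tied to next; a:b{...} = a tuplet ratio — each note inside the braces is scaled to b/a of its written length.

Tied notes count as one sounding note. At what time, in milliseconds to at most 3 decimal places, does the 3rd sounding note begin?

note 3 onset = 1b = 731.707ms

1. 0.0ms @ 0 + 365.854ms (1/2)
2. 365.854ms @ 1/2 + 365.854ms (1/2)
3. 731.707ms @ 1 + 365.854ms (1/2)
4. 1097.561ms @ 3/2 + 365.854ms (1/2)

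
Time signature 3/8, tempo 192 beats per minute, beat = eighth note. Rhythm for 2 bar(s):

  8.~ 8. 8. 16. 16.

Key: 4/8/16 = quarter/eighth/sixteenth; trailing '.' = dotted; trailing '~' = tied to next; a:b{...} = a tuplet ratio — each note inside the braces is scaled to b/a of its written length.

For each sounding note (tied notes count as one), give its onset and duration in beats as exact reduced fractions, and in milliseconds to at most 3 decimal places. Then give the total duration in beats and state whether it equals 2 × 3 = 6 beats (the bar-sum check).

1) 0.0ms=0b +937.5ms=3b
2) 937.5ms=3b +468.75ms=3/2b
3) 1406.25ms=9/2b +234.375ms=3/4b
4) 1640.625ms=21/4b +234.375ms=3/4b
Σ=6b of 6 (192bpm 3/8) — PASS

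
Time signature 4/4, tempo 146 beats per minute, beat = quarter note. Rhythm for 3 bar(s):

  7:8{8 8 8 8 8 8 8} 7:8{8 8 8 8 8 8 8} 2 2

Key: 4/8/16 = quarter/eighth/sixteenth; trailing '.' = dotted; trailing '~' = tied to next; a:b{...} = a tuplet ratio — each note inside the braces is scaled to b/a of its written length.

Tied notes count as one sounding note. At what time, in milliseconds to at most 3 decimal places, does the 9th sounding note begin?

1. 0.0ms @ 0 + 234.834ms (4/7)
2. 234.834ms @ 4/7 + 234.834ms (4/7)
3. 469.667ms @ 8/7 + 234.834ms (4/7)
4. 704.501ms @ 12/7 + 234.834ms (4/7)
5. 939.335ms @ 16/7 + 234.834ms (4/7)
6. 1174.168ms @ 20/7 + 234.834ms (4/7)
7. 1409.002ms @ 24/7 + 234.834ms (4/7)
8. 1643.836ms @ 4 + 234.834ms (4/7)
9. 1878.669ms @ 32/7 + 234.834ms (4/7)
10. 2113.503ms @ 36/7 + 234.834ms (4/7)
11. 2348.337ms @ 40/7 + 234.834ms (4/7)
12. 2583.17ms @ 44/7 + 234.834ms (4/7)
13. 2818.004ms @ 48/7 + 234.834ms (4/7)
14. 3052.838ms @ 52/7 + 234.834ms (4/7)
15. 3287.671ms @ 8 + 821.918ms (2)
16. 4109.589ms @ 10 + 821.918ms (2)

note 9 onset = 32/7b = 1878.669ms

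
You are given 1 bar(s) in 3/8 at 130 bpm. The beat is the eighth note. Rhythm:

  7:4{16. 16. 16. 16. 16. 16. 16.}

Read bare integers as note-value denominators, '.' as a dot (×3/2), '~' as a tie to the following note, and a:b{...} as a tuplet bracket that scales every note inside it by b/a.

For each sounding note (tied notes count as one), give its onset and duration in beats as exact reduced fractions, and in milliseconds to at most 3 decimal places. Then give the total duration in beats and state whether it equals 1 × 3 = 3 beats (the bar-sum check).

1) 0.0ms=0b +197.802ms=3/7b
2) 197.802ms=3/7b +197.802ms=3/7b
3) 395.604ms=6/7b +197.802ms=3/7b
4) 593.407ms=9/7b +197.802ms=3/7b
5) 791.209ms=12/7b +197.802ms=3/7b
6) 989.011ms=15/7b +197.802ms=3/7b
7) 1186.813ms=18/7b +197.802ms=3/7b
Σ=3b of 3 (130bpm 3/8) — PASS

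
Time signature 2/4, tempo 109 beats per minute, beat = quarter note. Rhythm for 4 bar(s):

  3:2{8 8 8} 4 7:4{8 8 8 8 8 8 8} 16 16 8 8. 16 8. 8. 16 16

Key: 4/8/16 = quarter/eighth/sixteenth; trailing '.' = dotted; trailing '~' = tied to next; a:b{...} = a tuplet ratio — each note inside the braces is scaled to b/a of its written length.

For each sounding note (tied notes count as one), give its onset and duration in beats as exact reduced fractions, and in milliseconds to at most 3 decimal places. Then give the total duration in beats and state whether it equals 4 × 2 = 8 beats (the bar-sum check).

1) 0.0ms=0b +183.486ms=1/3b
2) 183.486ms=1/3b +183.486ms=1/3b
3) 366.972ms=2/3b +183.486ms=1/3b
4) 550.459ms=1b +550.459ms=1b
5) 1100.917ms=2b +157.274ms=2/7b
6) 1258.191ms=16/7b +157.274ms=2/7b
7) 1415.465ms=18/7b +157.274ms=2/7b
8) 1572.739ms=20/7b +157.274ms=2/7b
9) 1730.013ms=22/7b +157.274ms=2/7b
10) 1887.287ms=24/7b +157.274ms=2/7b
11) 2044.561ms=26/7b +157.274ms=2/7b
12) 2201.835ms=4b +137.615ms=1/4b
13) 2339.45ms=17/4b +137.615ms=1/4b
14) 2477.064ms=9/2b +275.229ms=1/2b
15) 2752.294ms=5b +412.844ms=3/4b
16) 3165.138ms=23/4b +137.615ms=1/4b
17) 3302.752ms=6b +412.844ms=3/4b
18) 3715.596ms=27/4b +412.844ms=3/4b
19) 4128.44ms=15/2b +137.615ms=1/4b
20) 4266.055ms=31/4b +137.615ms=1/4b
Σ=8b of 8 (109bpm 2/4) — PASS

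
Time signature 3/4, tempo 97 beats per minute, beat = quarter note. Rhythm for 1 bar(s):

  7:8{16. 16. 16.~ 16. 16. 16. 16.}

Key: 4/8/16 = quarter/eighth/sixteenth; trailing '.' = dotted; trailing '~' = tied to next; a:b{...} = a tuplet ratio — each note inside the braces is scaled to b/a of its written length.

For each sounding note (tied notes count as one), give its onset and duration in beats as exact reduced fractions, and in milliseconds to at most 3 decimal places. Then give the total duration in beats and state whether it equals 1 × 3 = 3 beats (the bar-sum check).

1) 0.0ms=0b +265.096ms=3/7b
2) 265.096ms=3/7b +265.096ms=3/7b
3) 530.191ms=6/7b +530.191ms=6/7b
4) 1060.383ms=12/7b +265.096ms=3/7b
5) 1325.479ms=15/7b +265.096ms=3/7b
6) 1590.574ms=18/7b +265.096ms=3/7b
Σ=3b of 3 (97bpm 3/4) — PASS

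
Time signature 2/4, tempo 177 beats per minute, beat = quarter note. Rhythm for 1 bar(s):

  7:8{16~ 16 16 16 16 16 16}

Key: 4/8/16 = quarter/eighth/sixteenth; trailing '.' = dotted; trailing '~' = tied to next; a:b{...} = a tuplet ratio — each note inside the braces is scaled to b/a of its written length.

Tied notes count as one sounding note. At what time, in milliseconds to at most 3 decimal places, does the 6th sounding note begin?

note 6 onset = 12/7b = 581.114ms

1. 0.0ms @ 0 + 193.705ms (4/7)
2. 193.705ms @ 4/7 + 96.852ms (2/7)
3. 290.557ms @ 6/7 + 96.852ms (2/7)
4. 387.409ms @ 8/7 + 96.852ms (2/7)
5. 484.262ms @ 10/7 + 96.852ms (2/7)
6. 581.114ms @ 12/7 + 96.852ms (2/7)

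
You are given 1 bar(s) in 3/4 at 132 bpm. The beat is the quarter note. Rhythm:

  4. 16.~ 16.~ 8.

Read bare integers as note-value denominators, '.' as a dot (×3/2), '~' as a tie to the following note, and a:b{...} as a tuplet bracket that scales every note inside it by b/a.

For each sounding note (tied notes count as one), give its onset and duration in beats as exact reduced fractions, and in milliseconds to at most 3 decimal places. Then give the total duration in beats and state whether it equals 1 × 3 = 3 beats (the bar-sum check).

1) 0.0ms=0b +681.818ms=3/2b
2) 681.818ms=3/2b +681.818ms=3/2b
Σ=3b of 3 (132bpm 3/4) — PASS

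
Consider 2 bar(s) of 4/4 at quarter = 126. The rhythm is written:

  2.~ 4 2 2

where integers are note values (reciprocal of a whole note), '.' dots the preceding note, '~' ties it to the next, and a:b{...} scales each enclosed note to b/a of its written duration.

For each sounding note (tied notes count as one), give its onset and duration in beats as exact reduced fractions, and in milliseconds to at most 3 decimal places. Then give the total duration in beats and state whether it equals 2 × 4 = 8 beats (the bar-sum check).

1) 0.0ms=0b +1904.762ms=4b
2) 1904.762ms=4b +952.381ms=2b
3) 2857.143ms=6b +952.381ms=2b
Σ=8b of 8 (126bpm 4/4) — PASS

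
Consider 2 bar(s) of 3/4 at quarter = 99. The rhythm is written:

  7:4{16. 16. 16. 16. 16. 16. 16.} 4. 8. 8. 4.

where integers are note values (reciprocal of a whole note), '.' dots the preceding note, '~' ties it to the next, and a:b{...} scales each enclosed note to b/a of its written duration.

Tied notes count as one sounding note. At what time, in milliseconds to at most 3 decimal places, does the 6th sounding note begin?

1. 0.0ms @ 0 + 129.87ms (3/14)
2. 129.87ms @ 3/14 + 129.87ms (3/14)
3. 259.74ms @ 3/7 + 129.87ms (3/14)
4. 389.61ms @ 9/14 + 129.87ms (3/14)
5. 519.481ms @ 6/7 + 129.87ms (3/14)
6. 649.351ms @ 15/14 + 129.87ms (3/14)
7. 779.221ms @ 9/7 + 129.87ms (3/14)
8. 909.091ms @ 3/2 + 909.091ms (3/2)
9. 1818.182ms @ 3 + 454.545ms (3/4)
10. 2272.727ms @ 15/4 + 454.545ms (3/4)
11. 2727.273ms @ 9/2 + 909.091ms (3/2)

note 6 onset = 15/14b = 649.351ms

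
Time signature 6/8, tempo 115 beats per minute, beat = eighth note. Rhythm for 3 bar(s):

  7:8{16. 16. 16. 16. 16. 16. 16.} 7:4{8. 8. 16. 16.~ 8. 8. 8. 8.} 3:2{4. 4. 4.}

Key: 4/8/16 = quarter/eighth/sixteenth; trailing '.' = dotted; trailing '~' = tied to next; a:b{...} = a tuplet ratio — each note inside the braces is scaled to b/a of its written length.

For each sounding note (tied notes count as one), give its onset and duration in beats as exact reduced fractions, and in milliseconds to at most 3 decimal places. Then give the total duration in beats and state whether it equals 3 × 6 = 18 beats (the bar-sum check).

1) 0.0ms=0b +447.205ms=6/7b
2) 447.205ms=6/7b +447.205ms=6/7b
3) 894.41ms=12/7b +447.205ms=6/7b
4) 1341.615ms=18/7b +447.205ms=6/7b
5) 1788.82ms=24/7b +447.205ms=6/7b
6) 2236.025ms=30/7b +447.205ms=6/7b
7) 2683.23ms=36/7b +447.205ms=6/7b
8) 3130.435ms=6b +447.205ms=6/7b
9) 3577.64ms=48/7b +447.205ms=6/7b
10) 4024.845ms=54/7b +223.602ms=3/7b
11) 4248.447ms=57/7b +670.807ms=9/7b
12) 4919.255ms=66/7b +447.205ms=6/7b
13) 5366.46ms=72/7b +447.205ms=6/7b
14) 5813.665ms=78/7b +447.205ms=6/7b
15) 6260.87ms=12b +1043.478ms=2b
16) 7304.348ms=14b +1043.478ms=2b
17) 8347.826ms=16b +1043.478ms=2b
Σ=18b of 18 (115bpm 6/8) — PASS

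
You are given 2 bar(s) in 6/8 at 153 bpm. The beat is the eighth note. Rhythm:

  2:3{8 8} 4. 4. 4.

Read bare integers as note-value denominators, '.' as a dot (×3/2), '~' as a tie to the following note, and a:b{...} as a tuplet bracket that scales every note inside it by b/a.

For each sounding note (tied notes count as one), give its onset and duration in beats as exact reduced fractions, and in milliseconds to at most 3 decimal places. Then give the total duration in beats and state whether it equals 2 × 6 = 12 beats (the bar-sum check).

1) 0.0ms=0b +588.235ms=3/2b
2) 588.235ms=3/2b +588.235ms=3/2b
3) 1176.471ms=3b +1176.471ms=3b
4) 2352.941ms=6b +1176.471ms=3b
5) 3529.412ms=9b +1176.471ms=3b
Σ=12b of 12 (153bpm 6/8) — PASS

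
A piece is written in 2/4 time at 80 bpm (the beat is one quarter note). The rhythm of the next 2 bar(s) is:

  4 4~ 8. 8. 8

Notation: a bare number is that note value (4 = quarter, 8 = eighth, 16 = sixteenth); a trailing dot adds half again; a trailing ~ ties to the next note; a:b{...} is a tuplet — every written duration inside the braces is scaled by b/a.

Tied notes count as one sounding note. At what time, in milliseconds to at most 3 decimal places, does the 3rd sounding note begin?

note 3 onset = 11/4b = 2062.5ms

1. 0.0ms @ 0 + 750.0ms (1)
2. 750.0ms @ 1 + 1312.5ms (7/4)
3. 2062.5ms @ 11/4 + 562.5ms (3/4)
4. 2625.0ms @ 7/2 + 375.0ms (1/2)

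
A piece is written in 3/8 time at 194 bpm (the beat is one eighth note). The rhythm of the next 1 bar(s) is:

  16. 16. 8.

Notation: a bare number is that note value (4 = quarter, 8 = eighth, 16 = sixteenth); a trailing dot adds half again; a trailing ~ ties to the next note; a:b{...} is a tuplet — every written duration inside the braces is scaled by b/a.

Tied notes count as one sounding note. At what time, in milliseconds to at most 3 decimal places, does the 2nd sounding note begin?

1. 0.0ms @ 0 + 231.959ms (3/4)
2. 231.959ms @ 3/4 + 231.959ms (3/4)
3. 463.918ms @ 3/2 + 463.918ms (3/2)

note 2 onset = 3/4b = 231.959ms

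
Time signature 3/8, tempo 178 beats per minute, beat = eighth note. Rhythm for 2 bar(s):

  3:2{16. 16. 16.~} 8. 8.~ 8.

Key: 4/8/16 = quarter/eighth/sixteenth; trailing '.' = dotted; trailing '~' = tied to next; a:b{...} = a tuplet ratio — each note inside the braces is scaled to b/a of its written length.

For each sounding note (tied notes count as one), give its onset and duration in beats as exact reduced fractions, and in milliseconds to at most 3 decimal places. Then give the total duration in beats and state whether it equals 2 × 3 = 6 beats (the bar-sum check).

1) 0.0ms=0b +168.539ms=1/2b
2) 168.539ms=1/2b +168.539ms=1/2b
3) 337.079ms=1b +674.157ms=2b
4) 1011.236ms=3b +1011.236ms=3b
Σ=6b of 6 (178bpm 3/8) — PASS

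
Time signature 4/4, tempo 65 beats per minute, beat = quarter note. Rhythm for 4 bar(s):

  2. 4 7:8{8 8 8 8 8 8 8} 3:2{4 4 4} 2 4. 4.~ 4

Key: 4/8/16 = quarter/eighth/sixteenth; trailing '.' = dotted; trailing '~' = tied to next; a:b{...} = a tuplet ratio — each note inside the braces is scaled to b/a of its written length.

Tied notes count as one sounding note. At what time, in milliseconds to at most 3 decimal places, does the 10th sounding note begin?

note 10 onset = 8b = 7384.615ms

1. 0.0ms @ 0 + 2769.231ms (3)
2. 2769.231ms @ 3 + 923.077ms (1)
3. 3692.308ms @ 4 + 527.473ms (4/7)
4. 4219.78ms @ 32/7 + 527.473ms (4/7)
5. 4747.253ms @ 36/7 + 527.473ms (4/7)
6. 5274.725ms @ 40/7 + 527.473ms (4/7)
7. 5802.198ms @ 44/7 + 527.473ms (4/7)
8. 6329.67ms @ 48/7 + 527.473ms (4/7)
9. 6857.143ms @ 52/7 + 527.473ms (4/7)
10. 7384.615ms @ 8 + 615.385ms (2/3)
11. 8000.0ms @ 26/3 + 615.385ms (2/3)
12. 8615.385ms @ 28/3 + 615.385ms (2/3)
13. 9230.769ms @ 10 + 1846.154ms (2)
14. 11076.923ms @ 12 + 1384.615ms (3/2)
15. 12461.538ms @ 27/2 + 2307.692ms (5/2)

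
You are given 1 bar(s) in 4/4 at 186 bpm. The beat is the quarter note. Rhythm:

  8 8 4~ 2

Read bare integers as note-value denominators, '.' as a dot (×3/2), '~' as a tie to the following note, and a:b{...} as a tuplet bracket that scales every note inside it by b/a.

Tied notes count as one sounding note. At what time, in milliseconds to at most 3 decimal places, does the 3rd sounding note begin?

note 3 onset = 1b = 322.581ms

1. 0.0ms @ 0 + 161.29ms (1/2)
2. 161.29ms @ 1/2 + 161.29ms (1/2)
3. 322.581ms @ 1 + 967.742ms (3)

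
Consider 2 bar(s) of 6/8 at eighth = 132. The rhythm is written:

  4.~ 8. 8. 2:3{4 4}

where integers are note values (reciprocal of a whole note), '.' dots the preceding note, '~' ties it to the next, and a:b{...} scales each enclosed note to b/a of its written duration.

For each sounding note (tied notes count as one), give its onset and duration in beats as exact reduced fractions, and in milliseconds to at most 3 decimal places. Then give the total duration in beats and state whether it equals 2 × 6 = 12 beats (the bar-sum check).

1) 0.0ms=0b +2045.455ms=9/2b
2) 2045.455ms=9/2b +681.818ms=3/2b
3) 2727.273ms=6b +1363.636ms=3b
4) 4090.909ms=9b +1363.636ms=3b
Σ=12b of 12 (132bpm 6/8) — PASS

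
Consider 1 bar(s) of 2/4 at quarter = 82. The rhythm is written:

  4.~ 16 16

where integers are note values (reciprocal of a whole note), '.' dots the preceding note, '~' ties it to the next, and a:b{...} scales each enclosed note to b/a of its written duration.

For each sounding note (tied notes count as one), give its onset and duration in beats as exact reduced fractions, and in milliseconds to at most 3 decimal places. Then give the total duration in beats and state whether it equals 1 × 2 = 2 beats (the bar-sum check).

1) 0.0ms=0b +1280.488ms=7/4b
2) 1280.488ms=7/4b +182.927ms=1/4b
Σ=2b of 2 (82bpm 2/4) — PASS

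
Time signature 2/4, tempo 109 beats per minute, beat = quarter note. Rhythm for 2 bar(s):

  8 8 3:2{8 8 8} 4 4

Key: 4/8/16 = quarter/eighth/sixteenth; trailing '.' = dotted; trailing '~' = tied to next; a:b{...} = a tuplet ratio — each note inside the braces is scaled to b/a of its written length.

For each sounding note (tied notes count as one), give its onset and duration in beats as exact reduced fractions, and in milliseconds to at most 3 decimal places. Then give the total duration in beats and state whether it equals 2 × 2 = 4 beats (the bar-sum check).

1) 0.0ms=0b +275.229ms=1/2b
2) 275.229ms=1/2b +275.229ms=1/2b
3) 550.459ms=1b +183.486ms=1/3b
4) 733.945ms=4/3b +183.486ms=1/3b
5) 917.431ms=5/3b +183.486ms=1/3b
6) 1100.917ms=2b +550.459ms=1b
7) 1651.376ms=3b +550.459ms=1b
Σ=4b of 4 (109bpm 2/4) — PASS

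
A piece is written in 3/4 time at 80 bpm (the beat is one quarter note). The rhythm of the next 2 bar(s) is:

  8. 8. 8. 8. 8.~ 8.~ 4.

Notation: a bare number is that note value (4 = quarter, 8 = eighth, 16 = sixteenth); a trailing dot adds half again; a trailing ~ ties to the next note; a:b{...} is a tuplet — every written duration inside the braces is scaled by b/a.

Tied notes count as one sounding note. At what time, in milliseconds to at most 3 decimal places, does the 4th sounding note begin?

1. 0.0ms @ 0 + 562.5ms (3/4)
2. 562.5ms @ 3/4 + 562.5ms (3/4)
3. 1125.0ms @ 3/2 + 562.5ms (3/4)
4. 1687.5ms @ 9/4 + 562.5ms (3/4)
5. 2250.0ms @ 3 + 2250.0ms (3)

note 4 onset = 9/4b = 1687.5ms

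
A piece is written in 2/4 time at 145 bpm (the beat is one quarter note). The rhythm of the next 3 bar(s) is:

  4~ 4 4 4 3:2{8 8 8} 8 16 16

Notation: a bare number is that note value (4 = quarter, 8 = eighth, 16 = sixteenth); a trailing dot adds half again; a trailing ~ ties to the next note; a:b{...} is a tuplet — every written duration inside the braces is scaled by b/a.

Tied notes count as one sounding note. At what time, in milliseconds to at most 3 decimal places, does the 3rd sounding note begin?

1. 0.0ms @ 0 + 827.586ms (2)
2. 827.586ms @ 2 + 413.793ms (1)
3. 1241.379ms @ 3 + 413.793ms (1)
4. 1655.172ms @ 4 + 137.931ms (1/3)
5. 1793.103ms @ 13/3 + 137.931ms (1/3)
6. 1931.034ms @ 14/3 + 137.931ms (1/3)
7. 2068.966ms @ 5 + 206.897ms (1/2)
8. 2275.862ms @ 11/2 + 103.448ms (1/4)
9. 2379.31ms @ 23/4 + 103.448ms (1/4)

note 3 onset = 3b = 1241.379ms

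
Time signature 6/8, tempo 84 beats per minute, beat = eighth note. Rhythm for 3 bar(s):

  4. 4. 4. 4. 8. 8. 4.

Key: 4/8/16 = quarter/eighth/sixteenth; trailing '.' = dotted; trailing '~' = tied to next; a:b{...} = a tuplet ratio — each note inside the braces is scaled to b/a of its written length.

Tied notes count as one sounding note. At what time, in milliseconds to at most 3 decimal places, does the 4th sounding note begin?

note 4 onset = 9b = 6428.571ms

1. 0.0ms @ 0 + 2142.857ms (3)
2. 2142.857ms @ 3 + 2142.857ms (3)
3. 4285.714ms @ 6 + 2142.857ms (3)
4. 6428.571ms @ 9 + 2142.857ms (3)
5. 8571.429ms @ 12 + 1071.429ms (3/2)
6. 9642.857ms @ 27/2 + 1071.429ms (3/2)
7. 10714.286ms @ 15 + 2142.857ms (3)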